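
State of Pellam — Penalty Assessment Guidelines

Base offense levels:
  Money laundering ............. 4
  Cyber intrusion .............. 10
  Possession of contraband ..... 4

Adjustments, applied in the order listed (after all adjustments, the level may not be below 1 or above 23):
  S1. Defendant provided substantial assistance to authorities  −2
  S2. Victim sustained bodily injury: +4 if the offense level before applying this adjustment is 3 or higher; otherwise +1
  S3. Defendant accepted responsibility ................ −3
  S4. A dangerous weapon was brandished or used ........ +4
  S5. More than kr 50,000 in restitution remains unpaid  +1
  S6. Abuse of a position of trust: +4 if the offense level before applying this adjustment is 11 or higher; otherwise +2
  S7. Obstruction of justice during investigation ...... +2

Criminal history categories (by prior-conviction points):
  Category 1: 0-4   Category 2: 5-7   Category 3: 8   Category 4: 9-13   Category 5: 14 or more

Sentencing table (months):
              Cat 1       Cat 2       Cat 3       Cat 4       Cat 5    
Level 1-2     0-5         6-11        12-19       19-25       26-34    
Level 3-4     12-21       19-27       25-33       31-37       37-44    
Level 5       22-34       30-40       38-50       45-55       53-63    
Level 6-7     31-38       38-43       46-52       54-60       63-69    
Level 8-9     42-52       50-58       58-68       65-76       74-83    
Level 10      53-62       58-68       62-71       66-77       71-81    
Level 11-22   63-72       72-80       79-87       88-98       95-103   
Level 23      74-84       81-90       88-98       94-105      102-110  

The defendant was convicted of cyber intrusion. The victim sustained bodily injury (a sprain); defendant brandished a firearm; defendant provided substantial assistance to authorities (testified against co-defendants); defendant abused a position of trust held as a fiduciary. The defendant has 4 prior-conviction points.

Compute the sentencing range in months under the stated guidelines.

Base offense level for cyber intrusion: 10.
S1 applies: 10 − 2 = 8.
S2 applies (level before this adjustment is 8 ≥ 3, so +4): 8 + 4 = 12.
S3 does not apply.
S4 applies: 12 + 4 = 16.
S6 applies (level before this adjustment is 16 ≥ 11, so +4): 16 + 4 = 20.
S7 does not apply.
Final offense level: 20.
Criminal history: 4 prior points → Category 1 (0-4).
Level 20 falls in the 11-22 band.
Grid: Level 11-22 × Category 1 = 63-72 months.

63-72 months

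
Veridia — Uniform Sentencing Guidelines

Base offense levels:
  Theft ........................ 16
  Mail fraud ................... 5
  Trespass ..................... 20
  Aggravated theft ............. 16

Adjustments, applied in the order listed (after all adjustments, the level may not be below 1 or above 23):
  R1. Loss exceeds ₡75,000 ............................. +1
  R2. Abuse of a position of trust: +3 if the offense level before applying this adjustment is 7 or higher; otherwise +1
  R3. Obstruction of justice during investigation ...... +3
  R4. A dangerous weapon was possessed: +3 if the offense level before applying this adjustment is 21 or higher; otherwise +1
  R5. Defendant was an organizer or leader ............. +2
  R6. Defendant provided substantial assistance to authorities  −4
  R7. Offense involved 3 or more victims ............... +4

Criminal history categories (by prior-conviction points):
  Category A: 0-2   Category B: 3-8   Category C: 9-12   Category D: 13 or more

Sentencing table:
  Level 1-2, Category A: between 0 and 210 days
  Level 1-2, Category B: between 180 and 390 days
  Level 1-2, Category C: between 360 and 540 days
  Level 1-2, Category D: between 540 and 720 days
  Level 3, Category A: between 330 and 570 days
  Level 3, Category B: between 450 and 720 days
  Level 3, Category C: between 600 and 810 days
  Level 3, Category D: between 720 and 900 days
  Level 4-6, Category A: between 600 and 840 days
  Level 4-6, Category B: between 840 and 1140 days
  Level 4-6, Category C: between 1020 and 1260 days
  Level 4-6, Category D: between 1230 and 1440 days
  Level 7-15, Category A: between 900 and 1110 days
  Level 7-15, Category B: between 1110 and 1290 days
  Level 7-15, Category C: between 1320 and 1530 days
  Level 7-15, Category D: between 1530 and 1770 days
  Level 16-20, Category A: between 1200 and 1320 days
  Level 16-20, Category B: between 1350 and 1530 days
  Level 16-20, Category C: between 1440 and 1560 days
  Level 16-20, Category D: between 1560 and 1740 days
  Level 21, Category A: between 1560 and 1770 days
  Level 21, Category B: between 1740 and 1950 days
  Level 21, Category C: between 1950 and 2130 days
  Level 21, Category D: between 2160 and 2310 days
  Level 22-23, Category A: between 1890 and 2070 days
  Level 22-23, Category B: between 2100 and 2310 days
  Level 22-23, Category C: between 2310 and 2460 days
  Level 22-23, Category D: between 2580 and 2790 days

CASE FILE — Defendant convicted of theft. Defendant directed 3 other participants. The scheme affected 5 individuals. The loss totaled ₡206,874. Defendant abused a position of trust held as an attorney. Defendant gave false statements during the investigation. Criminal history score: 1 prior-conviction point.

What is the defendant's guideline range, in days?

Base offense level for theft: 16.
R1 applies: 16 + 1 = 17.
R2 applies (level before this adjustment is 17 ≥ 7, so +3): 17 + 3 = 20.
R3 applies: 20 + 3 = 23.
R5 applies: 23 + 2 = 25.
R6 does not apply.
R7 applies: 25 + 4 = 29.
Level 29 exceeds the maximum of 23; capped at 23.
Final offense level: 23.
Criminal history: 1 prior point → Category A (0-2).
Level 23 falls in the 22-23 band.
Grid: Level 22-23 × Category A = 1890-2070 days.

1890-2070 days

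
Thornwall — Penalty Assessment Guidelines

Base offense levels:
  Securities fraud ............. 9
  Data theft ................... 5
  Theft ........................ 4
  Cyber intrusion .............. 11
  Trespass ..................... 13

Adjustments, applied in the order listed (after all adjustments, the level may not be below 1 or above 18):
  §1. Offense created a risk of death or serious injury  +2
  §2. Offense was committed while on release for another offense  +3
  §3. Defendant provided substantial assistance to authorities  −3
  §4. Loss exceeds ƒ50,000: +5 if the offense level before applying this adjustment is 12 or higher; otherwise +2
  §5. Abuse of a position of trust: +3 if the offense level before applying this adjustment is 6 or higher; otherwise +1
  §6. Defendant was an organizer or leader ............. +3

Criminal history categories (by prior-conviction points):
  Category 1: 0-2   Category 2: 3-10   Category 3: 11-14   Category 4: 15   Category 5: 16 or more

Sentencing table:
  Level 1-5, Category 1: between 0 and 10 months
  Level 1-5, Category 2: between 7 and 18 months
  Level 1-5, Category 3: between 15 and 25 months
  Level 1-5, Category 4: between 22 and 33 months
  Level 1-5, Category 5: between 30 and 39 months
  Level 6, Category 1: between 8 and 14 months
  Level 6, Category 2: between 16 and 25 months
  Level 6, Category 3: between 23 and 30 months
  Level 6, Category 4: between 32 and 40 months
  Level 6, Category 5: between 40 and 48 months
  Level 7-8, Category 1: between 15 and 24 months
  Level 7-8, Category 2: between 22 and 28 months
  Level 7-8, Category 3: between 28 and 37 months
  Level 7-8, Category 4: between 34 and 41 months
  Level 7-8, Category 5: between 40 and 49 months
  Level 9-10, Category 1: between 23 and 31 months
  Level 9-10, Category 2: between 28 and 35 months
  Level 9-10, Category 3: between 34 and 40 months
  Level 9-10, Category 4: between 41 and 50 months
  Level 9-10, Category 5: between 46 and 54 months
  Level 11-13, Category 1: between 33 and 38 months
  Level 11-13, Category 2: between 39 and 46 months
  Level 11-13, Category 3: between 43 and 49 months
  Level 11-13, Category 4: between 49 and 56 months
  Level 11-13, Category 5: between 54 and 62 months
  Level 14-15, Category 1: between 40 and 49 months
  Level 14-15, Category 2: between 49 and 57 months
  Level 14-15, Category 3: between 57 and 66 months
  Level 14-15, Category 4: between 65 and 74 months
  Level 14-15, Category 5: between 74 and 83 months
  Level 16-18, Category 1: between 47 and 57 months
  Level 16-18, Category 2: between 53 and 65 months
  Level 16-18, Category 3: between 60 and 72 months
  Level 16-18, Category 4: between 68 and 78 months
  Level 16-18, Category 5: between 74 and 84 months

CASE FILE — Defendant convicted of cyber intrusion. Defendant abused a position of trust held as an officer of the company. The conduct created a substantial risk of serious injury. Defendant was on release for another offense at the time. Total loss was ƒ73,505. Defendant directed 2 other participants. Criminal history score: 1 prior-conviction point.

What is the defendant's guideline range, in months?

47-57 months

Base offense level for cyber intrusion: 11.
§1 applies: 11 + 2 = 13.
§2 applies: 13 + 3 = 16.
§4 applies (level before this adjustment is 16 ≥ 12, so +5): 16 + 5 = 21.
§5 applies (level before this adjustment is 21 ≥ 6, so +3): 21 + 3 = 24.
§6 applies: 24 + 3 = 27.
Level 27 exceeds the maximum of 18; capped at 18.
Final offense level: 18.
Criminal history: 1 prior point → Category 1 (0-2).
Level 18 falls in the 16-18 band.
Grid: Level 16-18 × Category 1 = 47-57 months.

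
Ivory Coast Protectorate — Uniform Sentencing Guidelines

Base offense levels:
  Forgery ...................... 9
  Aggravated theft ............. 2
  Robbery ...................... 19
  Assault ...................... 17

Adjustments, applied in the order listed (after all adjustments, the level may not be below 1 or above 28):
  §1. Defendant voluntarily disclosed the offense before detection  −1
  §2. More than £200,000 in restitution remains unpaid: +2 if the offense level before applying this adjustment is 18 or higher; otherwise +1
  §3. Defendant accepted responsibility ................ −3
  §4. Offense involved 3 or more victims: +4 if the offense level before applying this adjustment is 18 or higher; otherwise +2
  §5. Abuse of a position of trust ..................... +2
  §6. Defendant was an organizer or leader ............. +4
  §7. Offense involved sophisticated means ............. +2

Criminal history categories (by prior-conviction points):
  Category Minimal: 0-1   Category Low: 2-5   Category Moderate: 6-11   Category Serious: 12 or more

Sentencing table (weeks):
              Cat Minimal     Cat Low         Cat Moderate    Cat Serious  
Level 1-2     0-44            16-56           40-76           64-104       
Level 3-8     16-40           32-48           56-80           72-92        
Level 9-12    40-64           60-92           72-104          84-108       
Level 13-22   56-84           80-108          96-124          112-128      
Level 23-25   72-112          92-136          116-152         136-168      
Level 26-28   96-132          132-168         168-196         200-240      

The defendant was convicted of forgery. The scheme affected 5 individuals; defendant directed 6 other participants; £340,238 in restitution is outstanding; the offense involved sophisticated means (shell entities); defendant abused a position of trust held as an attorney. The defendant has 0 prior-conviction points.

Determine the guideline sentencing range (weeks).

56-84 weeks

Base offense level for forgery: 9.
§2 applies (level before this adjustment is 9 < 18, so +1): 9 + 1 = 10.
§4 applies (level before this adjustment is 10 < 18, so +2): 10 + 2 = 12.
§5 applies: 12 + 2 = 14.
§6 applies: 14 + 4 = 18.
§7 applies: 18 + 2 = 20.
Final offense level: 20.
Criminal history: 0 prior points → Category Minimal (0-1).
Level 20 falls in the 13-22 band.
Grid: Level 13-22 × Category Minimal = 56-84 weeks.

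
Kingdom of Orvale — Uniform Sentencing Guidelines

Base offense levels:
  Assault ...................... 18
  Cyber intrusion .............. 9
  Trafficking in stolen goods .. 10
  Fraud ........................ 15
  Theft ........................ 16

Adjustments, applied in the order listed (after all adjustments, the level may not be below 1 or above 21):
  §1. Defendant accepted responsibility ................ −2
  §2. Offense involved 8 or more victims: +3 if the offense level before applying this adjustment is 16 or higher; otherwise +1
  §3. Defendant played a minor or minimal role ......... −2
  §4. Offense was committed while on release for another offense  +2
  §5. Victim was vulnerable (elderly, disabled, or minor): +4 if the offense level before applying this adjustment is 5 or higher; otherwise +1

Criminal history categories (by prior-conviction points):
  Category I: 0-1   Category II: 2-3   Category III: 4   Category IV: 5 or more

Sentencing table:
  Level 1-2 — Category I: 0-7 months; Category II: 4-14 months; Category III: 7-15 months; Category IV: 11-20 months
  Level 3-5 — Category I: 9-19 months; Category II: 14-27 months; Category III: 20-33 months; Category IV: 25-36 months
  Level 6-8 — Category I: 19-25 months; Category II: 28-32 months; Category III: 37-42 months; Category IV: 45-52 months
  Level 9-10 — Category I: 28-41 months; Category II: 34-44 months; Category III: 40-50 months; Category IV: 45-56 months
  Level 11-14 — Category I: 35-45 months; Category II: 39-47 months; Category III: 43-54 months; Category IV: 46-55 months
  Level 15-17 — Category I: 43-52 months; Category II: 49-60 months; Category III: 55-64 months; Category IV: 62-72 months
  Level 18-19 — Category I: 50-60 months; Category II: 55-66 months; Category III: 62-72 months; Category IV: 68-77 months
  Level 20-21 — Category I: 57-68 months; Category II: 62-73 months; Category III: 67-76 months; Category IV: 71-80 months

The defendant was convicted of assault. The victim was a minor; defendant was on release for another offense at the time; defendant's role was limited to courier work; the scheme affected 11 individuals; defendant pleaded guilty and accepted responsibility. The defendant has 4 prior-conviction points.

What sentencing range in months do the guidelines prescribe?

67-76 months

Base offense level for assault: 18.
§1 applies: 18 − 2 = 16.
§2 applies (level before this adjustment is 16 ≥ 16, so +3): 16 + 3 = 19.
§3 applies: 19 − 2 = 17.
§4 applies: 17 + 2 = 19.
§5 applies (level before this adjustment is 19 ≥ 5, so +4): 19 + 4 = 23.
Level 23 exceeds the maximum of 21; capped at 21.
Final offense level: 21.
Criminal history: 4 prior points → Category III (4).
Level 21 falls in the 20-21 band.
Grid: Level 20-21 × Category III = 67-76 months.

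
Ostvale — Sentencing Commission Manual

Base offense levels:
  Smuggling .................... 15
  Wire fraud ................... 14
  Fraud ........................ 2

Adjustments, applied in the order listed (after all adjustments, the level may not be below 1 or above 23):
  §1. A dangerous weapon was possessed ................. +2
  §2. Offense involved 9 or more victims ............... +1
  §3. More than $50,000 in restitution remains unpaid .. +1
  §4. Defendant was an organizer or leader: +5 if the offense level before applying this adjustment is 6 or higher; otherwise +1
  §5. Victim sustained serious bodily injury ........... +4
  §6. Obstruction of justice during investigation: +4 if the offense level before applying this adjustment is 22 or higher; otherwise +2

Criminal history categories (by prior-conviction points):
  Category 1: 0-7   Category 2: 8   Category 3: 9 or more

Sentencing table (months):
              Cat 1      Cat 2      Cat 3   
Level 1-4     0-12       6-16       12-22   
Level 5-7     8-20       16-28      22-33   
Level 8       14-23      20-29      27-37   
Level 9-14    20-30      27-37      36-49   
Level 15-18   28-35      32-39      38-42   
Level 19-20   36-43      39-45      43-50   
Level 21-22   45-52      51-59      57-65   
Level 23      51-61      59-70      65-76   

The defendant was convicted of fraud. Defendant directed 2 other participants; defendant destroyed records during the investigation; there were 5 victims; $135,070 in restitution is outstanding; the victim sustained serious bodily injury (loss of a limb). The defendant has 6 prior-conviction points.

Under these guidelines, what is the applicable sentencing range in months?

20-30 months

Base offense level for fraud: 2.
§2 does not apply.
§3 applies: 2 + 1 = 3.
§4 applies (level before this adjustment is 3 < 6, so +1): 3 + 1 = 4.
§5 applies: 4 + 4 = 8.
§6 applies (level before this adjustment is 8 < 22, so +2): 8 + 2 = 10.
Final offense level: 10.
Criminal history: 6 prior points → Category 1 (0-7).
Level 10 falls in the 9-14 band.
Grid: Level 9-14 × Category 1 = 20-30 months.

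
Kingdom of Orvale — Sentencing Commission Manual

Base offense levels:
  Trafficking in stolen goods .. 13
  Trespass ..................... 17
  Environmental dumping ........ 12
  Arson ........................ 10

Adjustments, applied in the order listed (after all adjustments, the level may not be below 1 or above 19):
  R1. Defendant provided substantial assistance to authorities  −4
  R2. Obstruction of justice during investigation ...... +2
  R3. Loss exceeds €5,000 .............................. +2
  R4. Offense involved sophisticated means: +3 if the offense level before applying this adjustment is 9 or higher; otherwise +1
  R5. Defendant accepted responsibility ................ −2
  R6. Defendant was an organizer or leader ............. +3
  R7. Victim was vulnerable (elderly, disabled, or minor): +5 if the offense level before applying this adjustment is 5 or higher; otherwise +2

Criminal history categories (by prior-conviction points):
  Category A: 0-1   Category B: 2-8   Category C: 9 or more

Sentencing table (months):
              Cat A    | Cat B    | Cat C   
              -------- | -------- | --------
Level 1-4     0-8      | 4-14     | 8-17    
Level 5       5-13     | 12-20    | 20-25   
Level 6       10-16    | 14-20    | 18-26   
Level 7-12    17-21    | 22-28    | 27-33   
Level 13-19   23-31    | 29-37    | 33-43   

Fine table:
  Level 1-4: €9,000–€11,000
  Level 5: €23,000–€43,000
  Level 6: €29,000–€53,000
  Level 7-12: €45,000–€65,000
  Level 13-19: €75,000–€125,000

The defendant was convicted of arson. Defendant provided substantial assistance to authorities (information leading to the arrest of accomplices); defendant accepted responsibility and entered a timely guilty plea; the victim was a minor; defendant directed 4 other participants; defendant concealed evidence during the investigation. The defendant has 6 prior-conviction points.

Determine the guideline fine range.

€75,000–€125,000

Base offense level for arson: 10.
R1 applies: 10 − 4 = 6.
R2 applies: 6 + 2 = 8.
R5 applies: 8 − 2 = 6.
R6 applies: 6 + 3 = 9.
R7 applies (level before this adjustment is 9 ≥ 5, so +5): 9 + 5 = 14.
Final offense level: 14.
Level 14 falls in the 13-19 band.
Fine table: Level 13-19 → €75,000–€125,000.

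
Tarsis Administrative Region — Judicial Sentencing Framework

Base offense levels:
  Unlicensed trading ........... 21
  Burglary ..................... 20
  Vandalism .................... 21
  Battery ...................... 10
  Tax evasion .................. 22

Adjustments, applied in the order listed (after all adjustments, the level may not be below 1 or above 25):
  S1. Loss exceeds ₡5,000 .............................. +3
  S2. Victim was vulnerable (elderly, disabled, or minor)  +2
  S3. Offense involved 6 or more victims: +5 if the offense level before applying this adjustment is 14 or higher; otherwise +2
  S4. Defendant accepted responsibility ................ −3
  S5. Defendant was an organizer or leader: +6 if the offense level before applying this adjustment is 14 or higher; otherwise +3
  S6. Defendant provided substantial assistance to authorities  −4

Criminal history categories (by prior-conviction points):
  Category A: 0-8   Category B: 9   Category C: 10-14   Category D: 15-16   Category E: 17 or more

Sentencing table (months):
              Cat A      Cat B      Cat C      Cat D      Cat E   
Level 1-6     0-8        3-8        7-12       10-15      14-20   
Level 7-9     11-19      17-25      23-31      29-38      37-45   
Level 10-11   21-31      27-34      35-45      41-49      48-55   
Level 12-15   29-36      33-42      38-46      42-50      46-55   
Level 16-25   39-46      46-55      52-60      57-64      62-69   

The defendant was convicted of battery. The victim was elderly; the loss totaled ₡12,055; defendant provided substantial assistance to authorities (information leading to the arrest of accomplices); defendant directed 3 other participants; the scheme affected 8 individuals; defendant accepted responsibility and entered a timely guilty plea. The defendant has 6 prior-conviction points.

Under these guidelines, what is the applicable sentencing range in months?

39-46 months

Base offense level for battery: 10.
S1 applies: 10 + 3 = 13.
S2 applies: 13 + 2 = 15.
S3 applies (level before this adjustment is 15 ≥ 14, so +5): 15 + 5 = 20.
S4 applies: 20 − 3 = 17.
S5 applies (level before this adjustment is 17 ≥ 14, so +6): 17 + 6 = 23.
S6 applies: 23 − 4 = 19.
Final offense level: 19.
Criminal history: 6 prior points → Category A (0-8).
Level 19 falls in the 16-25 band.
Grid: Level 16-25 × Category A = 39-46 months.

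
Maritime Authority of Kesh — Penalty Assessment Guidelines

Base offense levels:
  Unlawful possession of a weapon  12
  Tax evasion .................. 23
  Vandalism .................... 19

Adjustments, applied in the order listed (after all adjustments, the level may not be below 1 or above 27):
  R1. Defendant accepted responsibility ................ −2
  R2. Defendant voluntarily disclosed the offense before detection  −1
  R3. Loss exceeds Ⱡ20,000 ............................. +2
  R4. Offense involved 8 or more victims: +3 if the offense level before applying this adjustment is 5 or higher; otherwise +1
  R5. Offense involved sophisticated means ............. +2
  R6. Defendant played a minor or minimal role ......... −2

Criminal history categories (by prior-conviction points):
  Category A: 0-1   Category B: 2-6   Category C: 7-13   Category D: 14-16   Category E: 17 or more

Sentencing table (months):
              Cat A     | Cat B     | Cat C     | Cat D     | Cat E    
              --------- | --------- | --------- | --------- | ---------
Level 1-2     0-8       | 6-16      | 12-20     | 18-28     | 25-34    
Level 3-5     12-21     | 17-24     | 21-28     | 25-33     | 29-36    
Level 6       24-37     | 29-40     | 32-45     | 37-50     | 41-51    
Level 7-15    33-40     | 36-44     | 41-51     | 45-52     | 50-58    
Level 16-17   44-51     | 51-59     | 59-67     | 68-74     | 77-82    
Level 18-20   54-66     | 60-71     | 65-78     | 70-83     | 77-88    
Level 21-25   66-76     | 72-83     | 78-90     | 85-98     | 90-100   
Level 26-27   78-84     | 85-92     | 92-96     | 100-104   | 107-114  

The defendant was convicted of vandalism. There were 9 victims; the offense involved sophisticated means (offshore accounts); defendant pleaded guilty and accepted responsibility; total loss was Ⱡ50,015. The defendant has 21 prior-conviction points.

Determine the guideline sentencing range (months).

90-100 months

Base offense level for vandalism: 19.
R1 applies: 19 − 2 = 17.
R2 does not apply.
R3 applies: 17 + 2 = 19.
R4 applies (level before this adjustment is 19 ≥ 5, so +3): 19 + 3 = 22.
R5 applies: 22 + 2 = 24.
Final offense level: 24.
Criminal history: 21 prior points → Category E (17+).
Level 24 falls in the 21-25 band.
Grid: Level 21-25 × Category E = 90-100 months.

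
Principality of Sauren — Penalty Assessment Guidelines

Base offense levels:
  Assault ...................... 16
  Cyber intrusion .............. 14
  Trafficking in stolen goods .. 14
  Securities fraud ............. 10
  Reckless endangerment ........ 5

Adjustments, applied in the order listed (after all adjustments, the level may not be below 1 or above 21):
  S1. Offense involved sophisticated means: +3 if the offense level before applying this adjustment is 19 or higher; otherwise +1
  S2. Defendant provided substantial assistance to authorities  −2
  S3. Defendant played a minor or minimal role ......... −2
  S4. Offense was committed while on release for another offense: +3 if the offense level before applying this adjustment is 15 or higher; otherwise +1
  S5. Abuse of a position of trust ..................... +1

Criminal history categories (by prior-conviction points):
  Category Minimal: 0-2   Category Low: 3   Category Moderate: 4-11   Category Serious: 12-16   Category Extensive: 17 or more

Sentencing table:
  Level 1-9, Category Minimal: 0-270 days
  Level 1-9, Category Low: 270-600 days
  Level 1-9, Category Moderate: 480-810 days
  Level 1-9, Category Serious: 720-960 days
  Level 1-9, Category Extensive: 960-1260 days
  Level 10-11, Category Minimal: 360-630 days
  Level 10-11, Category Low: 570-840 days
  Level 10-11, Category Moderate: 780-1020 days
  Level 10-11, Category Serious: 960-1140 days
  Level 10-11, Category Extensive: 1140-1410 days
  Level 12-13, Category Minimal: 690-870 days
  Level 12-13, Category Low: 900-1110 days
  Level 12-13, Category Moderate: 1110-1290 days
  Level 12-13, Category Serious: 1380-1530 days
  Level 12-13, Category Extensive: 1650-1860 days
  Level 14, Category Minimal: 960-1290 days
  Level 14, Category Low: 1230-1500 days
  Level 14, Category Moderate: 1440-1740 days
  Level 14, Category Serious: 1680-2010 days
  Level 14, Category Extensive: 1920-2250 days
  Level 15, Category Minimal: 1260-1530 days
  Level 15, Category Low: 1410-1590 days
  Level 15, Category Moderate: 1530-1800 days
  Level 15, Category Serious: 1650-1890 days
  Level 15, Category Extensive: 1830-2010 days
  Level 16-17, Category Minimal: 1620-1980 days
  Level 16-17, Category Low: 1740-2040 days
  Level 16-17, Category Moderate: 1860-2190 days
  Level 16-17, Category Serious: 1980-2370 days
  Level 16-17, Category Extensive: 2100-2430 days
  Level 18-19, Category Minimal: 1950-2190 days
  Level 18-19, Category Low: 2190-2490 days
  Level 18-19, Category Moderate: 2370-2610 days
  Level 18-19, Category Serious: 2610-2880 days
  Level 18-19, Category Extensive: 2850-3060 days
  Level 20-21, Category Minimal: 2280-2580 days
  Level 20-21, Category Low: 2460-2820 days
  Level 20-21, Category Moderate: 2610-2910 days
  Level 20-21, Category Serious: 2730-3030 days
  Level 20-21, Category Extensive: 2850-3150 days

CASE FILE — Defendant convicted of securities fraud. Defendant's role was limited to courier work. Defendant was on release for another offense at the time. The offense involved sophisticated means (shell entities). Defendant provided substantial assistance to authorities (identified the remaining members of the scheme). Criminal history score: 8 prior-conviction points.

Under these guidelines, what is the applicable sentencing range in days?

Base offense level for securities fraud: 10.
S1 applies (level before this adjustment is 10 < 19, so +1): 10 + 1 = 11.
S2 applies: 11 − 2 = 9.
S3 applies: 9 − 2 = 7.
S4 applies (level before this adjustment is 7 < 15, so +1): 7 + 1 = 8.
Final offense level: 8.
Criminal history: 8 prior points → Category Moderate (4-11).
Level 8 falls in the 1-9 band.
Grid: Level 1-9 × Category Moderate = 480-810 days.

480-810 days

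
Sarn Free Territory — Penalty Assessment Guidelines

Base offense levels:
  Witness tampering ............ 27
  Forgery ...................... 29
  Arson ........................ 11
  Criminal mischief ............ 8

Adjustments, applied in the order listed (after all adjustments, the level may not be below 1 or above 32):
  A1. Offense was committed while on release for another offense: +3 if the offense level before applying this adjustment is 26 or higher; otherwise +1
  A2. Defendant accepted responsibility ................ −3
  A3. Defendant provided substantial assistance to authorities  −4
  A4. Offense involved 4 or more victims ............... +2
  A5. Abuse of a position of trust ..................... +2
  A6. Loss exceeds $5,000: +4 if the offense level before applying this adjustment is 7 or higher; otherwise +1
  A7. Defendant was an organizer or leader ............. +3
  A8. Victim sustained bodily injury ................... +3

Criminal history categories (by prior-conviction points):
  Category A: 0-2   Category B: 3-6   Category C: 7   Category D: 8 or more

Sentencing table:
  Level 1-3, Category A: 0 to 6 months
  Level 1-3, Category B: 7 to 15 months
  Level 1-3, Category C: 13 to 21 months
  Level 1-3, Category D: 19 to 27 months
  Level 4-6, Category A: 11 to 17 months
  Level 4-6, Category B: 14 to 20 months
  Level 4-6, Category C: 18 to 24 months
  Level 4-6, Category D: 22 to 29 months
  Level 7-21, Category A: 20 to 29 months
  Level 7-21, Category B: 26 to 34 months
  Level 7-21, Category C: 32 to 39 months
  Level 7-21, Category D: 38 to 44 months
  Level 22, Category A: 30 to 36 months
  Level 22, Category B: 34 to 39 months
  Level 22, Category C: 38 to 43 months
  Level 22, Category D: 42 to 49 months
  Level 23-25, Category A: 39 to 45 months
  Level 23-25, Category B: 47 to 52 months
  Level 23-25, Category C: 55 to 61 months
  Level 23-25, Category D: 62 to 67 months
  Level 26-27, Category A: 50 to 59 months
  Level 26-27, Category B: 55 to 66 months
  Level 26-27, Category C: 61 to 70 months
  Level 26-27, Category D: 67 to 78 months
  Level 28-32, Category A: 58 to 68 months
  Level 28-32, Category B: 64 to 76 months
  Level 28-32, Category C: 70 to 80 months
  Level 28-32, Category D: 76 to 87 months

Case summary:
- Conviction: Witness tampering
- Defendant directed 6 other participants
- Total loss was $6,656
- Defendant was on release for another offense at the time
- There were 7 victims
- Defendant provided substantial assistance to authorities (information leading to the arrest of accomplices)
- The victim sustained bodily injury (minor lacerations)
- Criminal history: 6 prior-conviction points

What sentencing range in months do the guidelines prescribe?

64-76 months

Base offense level for witness tampering: 27.
A1 applies (level before this adjustment is 27 ≥ 26, so +3): 27 + 3 = 30.
A2 does not apply.
A3 applies: 30 − 4 = 26.
A4 applies: 26 + 2 = 28.
A5 does not apply.
A6 applies (level before this adjustment is 28 ≥ 7, so +4): 28 + 4 = 32.
A7 applies: 32 + 3 = 35.
A8 applies: 35 + 3 = 38.
Level 38 exceeds the maximum of 32; capped at 32.
Final offense level: 32.
Criminal history: 6 prior points → Category B (3-6).
Level 32 falls in the 28-32 band.
Grid: Level 28-32 × Category B = 64-76 months.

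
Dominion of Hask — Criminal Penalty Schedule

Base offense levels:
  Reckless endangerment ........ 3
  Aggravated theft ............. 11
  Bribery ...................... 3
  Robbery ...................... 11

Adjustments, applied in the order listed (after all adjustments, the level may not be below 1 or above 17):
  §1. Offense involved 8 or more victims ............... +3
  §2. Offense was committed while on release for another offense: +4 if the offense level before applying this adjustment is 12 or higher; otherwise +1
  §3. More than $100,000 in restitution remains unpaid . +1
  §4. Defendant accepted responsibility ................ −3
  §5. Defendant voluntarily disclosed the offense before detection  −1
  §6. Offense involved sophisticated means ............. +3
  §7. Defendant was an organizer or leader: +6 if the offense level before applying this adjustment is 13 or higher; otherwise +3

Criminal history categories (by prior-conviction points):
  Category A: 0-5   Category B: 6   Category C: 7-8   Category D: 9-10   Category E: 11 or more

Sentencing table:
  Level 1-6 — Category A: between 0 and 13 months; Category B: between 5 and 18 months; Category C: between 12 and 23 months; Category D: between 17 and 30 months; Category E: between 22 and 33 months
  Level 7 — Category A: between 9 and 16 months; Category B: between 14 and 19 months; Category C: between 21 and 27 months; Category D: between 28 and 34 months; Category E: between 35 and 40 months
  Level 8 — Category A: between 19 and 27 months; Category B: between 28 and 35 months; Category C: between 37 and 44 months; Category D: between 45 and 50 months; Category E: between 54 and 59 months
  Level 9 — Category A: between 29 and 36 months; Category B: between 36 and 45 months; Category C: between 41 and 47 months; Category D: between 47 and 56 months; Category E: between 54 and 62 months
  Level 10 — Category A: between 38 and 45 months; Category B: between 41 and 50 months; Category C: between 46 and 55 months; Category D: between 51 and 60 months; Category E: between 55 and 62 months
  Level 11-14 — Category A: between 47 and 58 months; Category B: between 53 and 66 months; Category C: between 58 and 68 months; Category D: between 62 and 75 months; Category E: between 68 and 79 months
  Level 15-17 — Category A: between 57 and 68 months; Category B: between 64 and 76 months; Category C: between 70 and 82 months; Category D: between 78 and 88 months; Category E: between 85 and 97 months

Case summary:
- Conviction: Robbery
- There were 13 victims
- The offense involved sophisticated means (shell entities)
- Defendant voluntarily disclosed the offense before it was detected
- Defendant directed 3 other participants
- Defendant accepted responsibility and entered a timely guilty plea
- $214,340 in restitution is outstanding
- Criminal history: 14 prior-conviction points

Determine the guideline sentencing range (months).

Base offense level for robbery: 11.
§1 applies: 11 + 3 = 14.
§3 applies: 14 + 1 = 15.
§4 applies: 15 − 3 = 12.
§5 applies: 12 − 1 = 11.
§6 applies: 11 + 3 = 14.
§7 applies (level before this adjustment is 14 ≥ 13, so +6): 14 + 6 = 20.
Level 20 exceeds the maximum of 17; capped at 17.
Final offense level: 17.
Criminal history: 14 prior points → Category E (11+).
Level 17 falls in the 15-17 band.
Grid: Level 15-17 × Category E = 85-97 months.

85-97 months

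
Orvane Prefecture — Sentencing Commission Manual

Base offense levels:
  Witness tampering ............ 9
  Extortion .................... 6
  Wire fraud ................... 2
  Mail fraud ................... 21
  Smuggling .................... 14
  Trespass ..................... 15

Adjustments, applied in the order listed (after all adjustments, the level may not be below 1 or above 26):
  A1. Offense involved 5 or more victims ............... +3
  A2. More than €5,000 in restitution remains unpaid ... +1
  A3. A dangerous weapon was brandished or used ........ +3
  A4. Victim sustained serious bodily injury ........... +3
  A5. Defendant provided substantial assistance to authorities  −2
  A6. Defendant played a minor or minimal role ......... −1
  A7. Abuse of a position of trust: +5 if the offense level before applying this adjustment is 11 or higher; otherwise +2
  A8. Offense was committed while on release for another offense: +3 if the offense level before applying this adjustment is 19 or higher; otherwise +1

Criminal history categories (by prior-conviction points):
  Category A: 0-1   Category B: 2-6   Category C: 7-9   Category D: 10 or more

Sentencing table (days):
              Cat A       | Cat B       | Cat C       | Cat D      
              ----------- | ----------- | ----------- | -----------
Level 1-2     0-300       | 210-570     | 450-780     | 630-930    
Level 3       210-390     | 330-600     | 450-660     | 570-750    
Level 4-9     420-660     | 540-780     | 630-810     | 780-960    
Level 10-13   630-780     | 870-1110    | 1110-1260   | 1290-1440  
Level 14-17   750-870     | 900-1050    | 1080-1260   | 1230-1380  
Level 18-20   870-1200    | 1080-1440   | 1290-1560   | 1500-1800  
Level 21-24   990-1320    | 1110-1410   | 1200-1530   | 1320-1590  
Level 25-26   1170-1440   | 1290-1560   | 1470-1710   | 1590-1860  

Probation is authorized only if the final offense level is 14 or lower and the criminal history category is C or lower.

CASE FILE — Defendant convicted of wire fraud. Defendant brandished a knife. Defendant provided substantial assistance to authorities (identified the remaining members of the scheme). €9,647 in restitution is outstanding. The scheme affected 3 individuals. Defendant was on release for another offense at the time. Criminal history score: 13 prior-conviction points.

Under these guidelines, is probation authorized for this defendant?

Base offense level for wire fraud: 2.
A2 applies: 2 + 1 = 3.
A3 applies: 3 + 3 = 6.
A5 applies: 6 − 2 = 4.
A6 does not apply.
A7 does not apply.
A8 applies (level before this adjustment is 4 < 19, so +1): 4 + 1 = 5.
Final offense level: 5.
Criminal history: 13 prior points → Category D (10+).
Level 5 falls in the 4-9 band.
Grid: Level 4-9 × Category D = 780-960 days.
Probation check: level 5 ≤ 14 and category D > C → not eligible.

No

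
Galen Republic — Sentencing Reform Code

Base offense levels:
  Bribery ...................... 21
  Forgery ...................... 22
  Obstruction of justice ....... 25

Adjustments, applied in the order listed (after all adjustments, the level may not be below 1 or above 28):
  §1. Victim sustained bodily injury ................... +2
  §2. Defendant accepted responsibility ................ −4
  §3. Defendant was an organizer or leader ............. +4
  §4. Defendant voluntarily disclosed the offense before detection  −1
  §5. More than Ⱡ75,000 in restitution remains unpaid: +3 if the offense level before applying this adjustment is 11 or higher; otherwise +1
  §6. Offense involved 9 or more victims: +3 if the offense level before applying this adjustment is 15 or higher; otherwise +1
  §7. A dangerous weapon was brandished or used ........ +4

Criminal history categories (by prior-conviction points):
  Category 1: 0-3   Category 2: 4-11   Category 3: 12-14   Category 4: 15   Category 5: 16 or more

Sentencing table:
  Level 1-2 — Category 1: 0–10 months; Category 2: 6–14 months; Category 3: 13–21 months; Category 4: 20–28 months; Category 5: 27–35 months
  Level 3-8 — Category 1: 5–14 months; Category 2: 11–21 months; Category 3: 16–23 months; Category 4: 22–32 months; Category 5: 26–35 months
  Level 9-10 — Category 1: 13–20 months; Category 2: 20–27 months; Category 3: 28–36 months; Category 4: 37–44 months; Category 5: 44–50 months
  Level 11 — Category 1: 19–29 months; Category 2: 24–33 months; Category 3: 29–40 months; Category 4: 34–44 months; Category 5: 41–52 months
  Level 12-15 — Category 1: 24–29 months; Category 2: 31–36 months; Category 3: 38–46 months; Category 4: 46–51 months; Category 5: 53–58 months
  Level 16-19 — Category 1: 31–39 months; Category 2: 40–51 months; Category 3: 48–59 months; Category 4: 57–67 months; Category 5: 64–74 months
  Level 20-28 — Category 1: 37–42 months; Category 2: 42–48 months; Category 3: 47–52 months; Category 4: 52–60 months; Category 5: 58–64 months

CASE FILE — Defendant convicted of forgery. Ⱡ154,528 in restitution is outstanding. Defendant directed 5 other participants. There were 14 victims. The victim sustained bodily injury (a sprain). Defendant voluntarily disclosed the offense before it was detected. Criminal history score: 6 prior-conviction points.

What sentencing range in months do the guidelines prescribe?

42-48 months

Base offense level for forgery: 22.
§1 applies: 22 + 2 = 24.
§3 applies: 24 + 4 = 28.
§4 applies: 28 − 1 = 27.
§5 applies (level before this adjustment is 27 ≥ 11, so +3): 27 + 3 = 30.
§6 applies (level before this adjustment is 30 ≥ 15, so +3): 30 + 3 = 33.
§7 does not apply.
Level 33 exceeds the maximum of 28; capped at 28.
Final offense level: 28.
Criminal history: 6 prior points → Category 2 (4-11).
Level 28 falls in the 20-28 band.
Grid: Level 20-28 × Category 2 = 42-48 months.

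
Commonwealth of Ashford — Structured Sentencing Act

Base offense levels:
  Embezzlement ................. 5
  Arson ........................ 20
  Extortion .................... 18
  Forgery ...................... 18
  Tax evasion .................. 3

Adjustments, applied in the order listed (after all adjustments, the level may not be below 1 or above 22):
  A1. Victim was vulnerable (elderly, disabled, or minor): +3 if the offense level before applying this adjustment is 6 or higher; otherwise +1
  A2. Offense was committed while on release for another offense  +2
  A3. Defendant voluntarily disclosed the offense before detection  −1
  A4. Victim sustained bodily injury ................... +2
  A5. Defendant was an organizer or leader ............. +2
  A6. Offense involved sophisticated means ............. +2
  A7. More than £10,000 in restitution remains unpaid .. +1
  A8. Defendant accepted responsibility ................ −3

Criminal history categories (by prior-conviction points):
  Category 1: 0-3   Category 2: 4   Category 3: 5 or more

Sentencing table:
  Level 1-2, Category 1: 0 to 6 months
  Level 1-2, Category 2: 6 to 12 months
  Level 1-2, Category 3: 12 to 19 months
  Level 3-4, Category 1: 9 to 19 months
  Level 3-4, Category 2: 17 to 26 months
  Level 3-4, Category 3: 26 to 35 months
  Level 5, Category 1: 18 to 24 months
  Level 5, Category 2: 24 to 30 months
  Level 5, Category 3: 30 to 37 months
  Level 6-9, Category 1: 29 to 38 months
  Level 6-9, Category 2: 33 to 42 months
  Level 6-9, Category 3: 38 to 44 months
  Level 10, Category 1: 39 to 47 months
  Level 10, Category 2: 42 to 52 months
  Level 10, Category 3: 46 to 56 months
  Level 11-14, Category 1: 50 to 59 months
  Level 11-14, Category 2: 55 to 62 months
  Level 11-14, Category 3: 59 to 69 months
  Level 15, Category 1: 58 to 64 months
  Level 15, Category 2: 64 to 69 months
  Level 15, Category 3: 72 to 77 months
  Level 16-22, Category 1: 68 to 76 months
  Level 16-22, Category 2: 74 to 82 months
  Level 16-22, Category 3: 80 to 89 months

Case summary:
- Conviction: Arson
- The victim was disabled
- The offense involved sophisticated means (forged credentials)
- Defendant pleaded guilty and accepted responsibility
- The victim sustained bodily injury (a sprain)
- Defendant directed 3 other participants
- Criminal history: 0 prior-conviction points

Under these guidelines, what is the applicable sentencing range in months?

68-76 months

Base offense level for arson: 20.
A1 applies (level before this adjustment is 20 ≥ 6, so +3): 20 + 3 = 23.
A2 does not apply.
A4 applies: 23 + 2 = 25.
A5 applies: 25 + 2 = 27.
A6 applies: 27 + 2 = 29.
A8 applies: 29 − 3 = 26.
Level 26 exceeds the maximum of 22; capped at 22.
Final offense level: 22.
Criminal history: 0 prior points → Category 1 (0-3).
Level 22 falls in the 16-22 band.
Grid: Level 16-22 × Category 1 = 68-76 months.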